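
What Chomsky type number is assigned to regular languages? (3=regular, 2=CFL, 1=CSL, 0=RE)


Chomsky hierarchy levels:
  Type 3: Regular (DFA/NFA/regex)
  Type 2: Context-free (PDA)
  Type 1: Context-sensitive
  Type 0: Recursively enumerable (TM)
'regular' corresponds to Type 3

3


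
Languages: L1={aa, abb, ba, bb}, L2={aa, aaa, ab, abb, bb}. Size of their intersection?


L1 = {aa, abb, ba, bb}
L2 = {aa, aaa, ab, abb, bb}
Checking each string in L1 against L2:
  'aa': in L2? Yes
  'abb': in L2? Yes
  'ba': in L2? No
  'bb': in L2? Yes
Intersection = {aa, abb, bb}
|L1 ∩ L2| = 3

3


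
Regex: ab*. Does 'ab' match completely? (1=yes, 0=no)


Pattern: ab*
String: 'ab'
Pattern requires: exactly one 'a' followed by zero or more 'b's
First char is 'a' -> OK
Rest 'b': all b's? Yes
Result: 1

1


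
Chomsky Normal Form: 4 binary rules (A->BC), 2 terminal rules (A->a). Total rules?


CNF allows two rule forms:
  A -> BC (binary): 4 rules
  A -> a (terminal): 2 rules
Total = 4 + 2 = 6

6


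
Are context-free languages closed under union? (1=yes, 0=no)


CFL closure properties:
  Closed under: union, concatenation, Kleene star
  NOT closed under: intersection, complement
Operation 'union' is in closed list -> Yes (closed)

1


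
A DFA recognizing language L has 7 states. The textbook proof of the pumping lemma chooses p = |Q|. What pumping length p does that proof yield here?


Pumping lemma for regular languages (standard proof):
Take p = |Q|, the number of DFA states.
Any string of length >= |Q| passes through |Q|+1 states while reading its first |Q| symbols,
so by pigeonhole some state repeats, giving the loop that can be pumped.
Here |Q| = 7
Therefore the proof uses p = 7

7


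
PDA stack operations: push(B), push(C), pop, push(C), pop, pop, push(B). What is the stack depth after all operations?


Tracing stack operations:
  push(B) -> stack = [B], depth=1
  push(C) -> stack = [B,C], depth=2
  pop -> removed C, stack = [B], depth=1
  push(C) -> stack = [B,C], depth=2
  pop -> removed C, stack = [B], depth=1
  pop -> removed B, stack = [], depth=0
  push(B) -> stack = [B], depth=1
Final depth = 1

1


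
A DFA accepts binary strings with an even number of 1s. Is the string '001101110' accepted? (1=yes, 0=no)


DFA has 2 states: q_even (start, accept=yes) and q_odd
Processing string '001101110' character by character:
  Position 0: read '0', 1-count=0 -> q_even (no change)
  Position 1: read '0', 1-count=0 -> q_even (no change)
  Position 2: read '1', 1-count=1 -> q_odd
  Position 3: read '1', 1-count=2 -> q_even
  Position 4: read '0', 1-count=2 -> q_even (no change)
  Position 5: read '1', 1-count=3 -> q_odd
  Position 6: read '1', 1-count=4 -> q_even
  Position 7: read '1', 1-count=5 -> q_odd
  Position 8: read '0', 1-count=5 -> q_odd (no change)
Final state: q_odd, total 1s = 5 (odd); the DFA requires an even count -> reject

0


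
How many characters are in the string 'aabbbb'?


String: 'aabbbb'
Counting characters:
  'a' appears 2 time(s)
  'b' appears 4 time(s)
Total length = 2 + 4 = 6

6


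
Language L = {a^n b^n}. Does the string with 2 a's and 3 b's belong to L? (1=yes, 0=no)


Language requires equal numbers of a's and b's
PDA pushes for each 'a', pops for each 'b'
Number of a's = 2
Number of b's = 3
2 != 3 -> Reject

0


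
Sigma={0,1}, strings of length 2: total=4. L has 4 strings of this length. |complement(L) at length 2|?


Alphabet: {0,1}
String length: 2
Total strings of length 2 = 2^2 = 4
Strings in L = 4
Complement = total - |L|
= 4 - 4
= 0

0


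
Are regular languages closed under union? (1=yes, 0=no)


Regular languages are closed under:
- Union (DFA product construction)
- Intersection (DFA product construction)
- Complement (swap accept/reject states)
- Concatenation (NFA construction)
- Kleene star (NFA construction)
union is in this list
Therefore: closed

1


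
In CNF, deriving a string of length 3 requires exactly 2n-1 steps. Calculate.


Chomsky Normal Form derivation:
String length n = 3
Each step either:
  - Splits a nonterminal into two (n-1 such steps)
  - Converts a nonterminal to terminal (n such steps)
Total = (n-1) + n = 2n - 1
= 2(3) - 1
= 6 - 1
= 5

5


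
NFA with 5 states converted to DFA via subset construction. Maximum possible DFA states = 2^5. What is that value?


NFA has 5 states
Subset construction: each DFA state = subset of NFA states
Maximum subsets = 2^5
2^5 = 32

32


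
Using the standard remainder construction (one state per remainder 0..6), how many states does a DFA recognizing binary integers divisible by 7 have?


Divisibility by 7 is tracked via the remainder mod 7: 0, 1, ..., 6
The construction assigns one state to each remainder
Number of remainders = 7

7


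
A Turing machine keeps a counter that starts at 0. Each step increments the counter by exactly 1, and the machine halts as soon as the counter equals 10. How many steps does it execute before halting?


Counter starts at 0. Counting sequence:
  Step 1: counter = 1
  Step 2: counter = 2
  Step 3: counter = 3
  Step 4: counter = 4
  Step 5: counter = 5
  Step 6: counter = 6
  ...
  Step 10: counter = 10
Counter reached 10 -> halt
Total steps = 10

10


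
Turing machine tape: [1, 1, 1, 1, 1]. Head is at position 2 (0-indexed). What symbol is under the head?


Tape: [1, 1, 1, 1, 1]
Positions: 0 1 2 3 4
Values:    1 1 1 1 1
Head at position 2
tape[2] = 1

1


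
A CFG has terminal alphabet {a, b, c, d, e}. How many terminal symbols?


Terminal symbols: a, b, c, d, e
Counting each: a (#1), b (#2), c (#3), d (#4), e (#5)
Total = 5

5


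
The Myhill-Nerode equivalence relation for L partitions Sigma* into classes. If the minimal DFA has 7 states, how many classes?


Myhill-Nerode theorem:
Number of equivalence classes = number of states in minimal DFA
Minimal DFA states = 7
Therefore equivalence classes = 7

7


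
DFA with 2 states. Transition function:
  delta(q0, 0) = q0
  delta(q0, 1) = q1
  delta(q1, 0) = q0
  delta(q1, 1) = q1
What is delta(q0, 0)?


Looking up transition function:
delta(q0, 0) in the table
Row: q0, Column: 0
Result: q0

q0


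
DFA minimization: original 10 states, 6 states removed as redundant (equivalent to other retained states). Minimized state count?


Original DFA: 10 states
Redundant states removed: 6
Minimized states = original - removed
= 10 - 6
= 4

4


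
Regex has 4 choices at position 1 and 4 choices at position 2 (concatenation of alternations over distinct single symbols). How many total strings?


First group: 4 alternatives
Second group: 4 alternatives
Concatenation: each choice from group 1 pairs with each from group 2
Total = 4 x 4 = 16

16


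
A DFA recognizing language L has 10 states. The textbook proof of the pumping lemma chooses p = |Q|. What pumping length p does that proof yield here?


Pumping lemma for regular languages (standard proof):
Take p = |Q|, the number of DFA states.
Any string of length >= |Q| passes through |Q|+1 states while reading its first |Q| symbols,
so by pigeonhole some state repeats, giving the loop that can be pumped.
Here |Q| = 10
Therefore the proof uses p = 10

10


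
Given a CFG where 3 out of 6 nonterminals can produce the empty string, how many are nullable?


Nonterminals: {S, A, B, C, D, E}
A nonterminal is nullable if it can derive epsilon
Counting nullable nonterminals: 3
Total nullable = 3

3


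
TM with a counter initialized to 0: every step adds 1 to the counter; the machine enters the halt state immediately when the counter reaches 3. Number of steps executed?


Counter starts at 0. Counting sequence:
  Step 1: counter = 1
  Step 2: counter = 2
  Step 3: counter = 3
Counter reached 3 -> halt
Total steps = 3

3


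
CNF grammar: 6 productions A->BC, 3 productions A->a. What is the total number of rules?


CNF allows two rule forms:
  A -> BC (binary): 6 rules
  A -> a (terminal): 3 rules
Total = 6 + 3 = 9

9


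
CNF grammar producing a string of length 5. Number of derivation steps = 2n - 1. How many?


Chomsky Normal Form derivation:
String length n = 5
Each step either:
  - Splits a nonterminal into two (n-1 such steps)
  - Converts a nonterminal to terminal (n such steps)
Total = (n-1) + n = 2n - 1
= 2(5) - 1
= 10 - 1
= 9

9


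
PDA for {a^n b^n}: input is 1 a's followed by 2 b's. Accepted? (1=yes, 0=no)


Language requires equal numbers of a's and b's
PDA pushes for each 'a', pops for each 'b'
Number of a's = 1
Number of b's = 2
1 != 2 -> Reject

0


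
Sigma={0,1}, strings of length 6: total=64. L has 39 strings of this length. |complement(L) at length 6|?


Alphabet: {0,1}
String length: 6
Total strings of length 6 = 2^6 = 64
Strings in L = 39
Complement = total - |L|
= 64 - 39
= 25

25


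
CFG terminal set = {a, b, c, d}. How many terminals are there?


Terminal symbols: a, b, c, d
Counting each: a (#1), b (#2), c (#3), d (#4)
Total = 4

4


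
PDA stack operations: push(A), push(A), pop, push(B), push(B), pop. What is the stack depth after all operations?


Tracing stack operations:
  push(A) -> stack = [A], depth=1
  push(A) -> stack = [A,A], depth=2
  pop -> removed A, stack = [A], depth=1
  push(B) -> stack = [A,B], depth=2
  push(B) -> stack = [A,B,B], depth=3
  pop -> removed B, stack = [A,B], depth=2
Final depth = 2

2


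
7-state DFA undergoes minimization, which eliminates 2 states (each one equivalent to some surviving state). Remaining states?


Original DFA: 7 states
Redundant states removed: 2
Minimized states = original - removed
= 7 - 2
= 5

5


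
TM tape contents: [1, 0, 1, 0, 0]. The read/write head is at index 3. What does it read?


Tape: [1, 0, 1, 0, 0]
Positions: 0 1 2 3 4
Values:    1 0 1 0 0
Head at position 3
tape[3] = 0

0


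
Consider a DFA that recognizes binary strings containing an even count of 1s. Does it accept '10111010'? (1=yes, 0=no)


DFA has 2 states: q_even (start, accept=yes) and q_odd
Processing string '10111010' character by character:
  Position 0: read '1', 1-count=1 -> q_odd
  Position 1: read '0', 1-count=1 -> q_odd (no change)
  Position 2: read '1', 1-count=2 -> q_even
  Position 3: read '1', 1-count=3 -> q_odd
  Position 4: read '1', 1-count=4 -> q_even
  Position 5: read '0', 1-count=4 -> q_even (no change)
  Position 6: read '1', 1-count=5 -> q_odd
  Position 7: read '0', 1-count=5 -> q_odd (no change)
Final state: q_odd, total 1s = 5 (odd); the DFA requires an even count -> reject

0


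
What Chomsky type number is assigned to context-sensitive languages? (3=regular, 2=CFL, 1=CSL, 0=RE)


Chomsky hierarchy levels:
  Type 3: Regular (DFA/NFA/regex)
  Type 2: Context-free (PDA)
  Type 1: Context-sensitive
  Type 0: Recursively enumerable (TM)
'context-sensitive' corresponds to Type 1

1


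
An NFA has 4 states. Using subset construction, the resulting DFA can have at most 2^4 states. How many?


NFA has 4 states
Subset construction: each DFA state = subset of NFA states
Maximum subsets = 2^4
2^4 = 16

16


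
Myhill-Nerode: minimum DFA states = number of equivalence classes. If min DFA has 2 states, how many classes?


Myhill-Nerode theorem:
Number of equivalence classes = number of states in minimal DFA
Minimal DFA states = 2
Therefore equivalence classes = 2

2


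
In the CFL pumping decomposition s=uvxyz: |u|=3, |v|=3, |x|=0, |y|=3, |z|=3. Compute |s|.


|s| = |u| + |v| + |x| + |y| + |z|
= 3 + 3 + 0 + 3 + 3
= 6 + 0 + 6
= 6 + 6
= 12

12


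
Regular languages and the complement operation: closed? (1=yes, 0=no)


Regular languages are closed under all standard operations:
- Union: Yes (product construction)
- Intersection: Yes (product construction)
- Complement: Yes (swap accept/reject)
- Concatenation: Yes (NFA construction)
Operation: complement -> Closed

1


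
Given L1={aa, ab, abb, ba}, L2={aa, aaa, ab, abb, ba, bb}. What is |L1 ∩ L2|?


L1 = {aa, ab, abb, ba}
L2 = {aa, aaa, ab, abb, ba, bb}
Checking each string in L1 against L2:
  'aa': in L2? Yes
  'ab': in L2? Yes
  'abb': in L2? Yes
  'ba': in L2? Yes
Intersection = {aa, ab, abb, ba}
|L1 ∩ L2| = 4

4


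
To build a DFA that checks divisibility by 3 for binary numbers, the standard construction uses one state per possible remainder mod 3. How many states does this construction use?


Divisibility by 3 is tracked via the remainder mod 3: 0, 1, ..., 2
The construction assigns one state to each remainder
Number of remainders = 3

3


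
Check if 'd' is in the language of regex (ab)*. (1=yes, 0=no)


Pattern: (ab)*
String: 'd'
Pattern requires: zero or more repetitions of 'ab'
Length 1 is odd -> cannot be (ab)* -> no match
Result: 0

0


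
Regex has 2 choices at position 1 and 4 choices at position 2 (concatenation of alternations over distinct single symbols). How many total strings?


First group: 2 alternatives
Second group: 4 alternatives
Concatenation: each choice from group 1 pairs with each from group 2
Total = 2 x 4 = 8

8


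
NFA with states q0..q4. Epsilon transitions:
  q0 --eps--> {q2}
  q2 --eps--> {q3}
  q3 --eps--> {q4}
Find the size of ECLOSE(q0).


Starting from q0
Initialize closure = {q0}
Follow epsilon from q0 -> add q2
Follow epsilon from q2 -> add q3
Follow epsilon from q3 -> add q4
Final closure: {q0, q2, q3, q4}
Size = 4

4


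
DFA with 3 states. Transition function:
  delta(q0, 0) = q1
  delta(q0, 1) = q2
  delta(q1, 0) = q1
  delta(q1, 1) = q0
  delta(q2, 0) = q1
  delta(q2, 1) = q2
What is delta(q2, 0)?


Looking up transition function:
delta(q2, 0) in the table
Row: q2, Column: 0
Result: q1

q1


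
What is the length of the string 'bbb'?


String: 'bbb'
Counting characters:
  'b' appears 3 time(s)
Total length = 0 + 3 = 3

3


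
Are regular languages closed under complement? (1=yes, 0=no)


Regular languages are closed under:
- Union (DFA product construction)
- Intersection (DFA product construction)
- Complement (swap accept/reject states)
- Concatenation (NFA construction)
- Kleene star (NFA construction)
complement is in this list
Therefore: closed

1


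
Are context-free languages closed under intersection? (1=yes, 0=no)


CFL closure properties:
  Closed under: union, concatenation, Kleene star
  NOT closed under: intersection, complement
Operation 'intersection' is in not-closed list -> No (not closed)

0


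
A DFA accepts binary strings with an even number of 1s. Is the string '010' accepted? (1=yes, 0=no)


DFA has 2 states: q_even (start, accept=yes) and q_odd
Processing string '010' character by character:
  Position 0: read '0', 1-count=0 -> q_even (no change)
  Position 1: read '1', 1-count=1 -> q_odd
  Position 2: read '0', 1-count=1 -> q_odd (no change)
Final state: q_odd, total 1s = 1 (odd); the DFA requires an even count -> reject

0


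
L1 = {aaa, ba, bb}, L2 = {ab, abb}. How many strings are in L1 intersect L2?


L1 = {aaa, ba, bb}
L2 = {ab, abb}
Checking each string in L1 against L2:
  'aaa': in L2? No
  'ba': in L2? No
  'bb': in L2? No
Intersection = {}
|L1 ∩ L2| = 0

0


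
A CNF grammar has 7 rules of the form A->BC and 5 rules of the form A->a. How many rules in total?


CNF allows two rule forms:
  A -> BC (binary): 7 rules
  A -> a (terminal): 5 rules
Total = 7 + 5 = 12

12


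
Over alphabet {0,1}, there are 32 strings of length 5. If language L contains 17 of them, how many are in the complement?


Alphabet: {0,1}
String length: 5
Total strings of length 5 = 2^5 = 32
Strings in L = 17
Complement = total - |L|
= 32 - 17
= 15

15


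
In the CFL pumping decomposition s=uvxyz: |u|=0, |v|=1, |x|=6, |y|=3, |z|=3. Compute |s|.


|s| = |u| + |v| + |x| + |y| + |z|
= 0 + 1 + 6 + 3 + 3
= 1 + 6 + 6
= 7 + 6
= 13

13


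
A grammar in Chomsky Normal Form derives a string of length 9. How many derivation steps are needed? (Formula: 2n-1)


Chomsky Normal Form derivation:
String length n = 9
Each step either:
  - Splits a nonterminal into two (n-1 such steps)
  - Converts a nonterminal to terminal (n such steps)
Total = (n-1) + n = 2n - 1
= 2(9) - 1
= 18 - 1
= 17

17


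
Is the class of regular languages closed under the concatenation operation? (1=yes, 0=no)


Regular languages are closed under:
- Union (DFA product construction)
- Intersection (DFA product construction)
- Complement (swap accept/reject states)
- Concatenation (NFA construction)
- Kleene star (NFA construction)
concatenation is in this list
Therefore: closed

1


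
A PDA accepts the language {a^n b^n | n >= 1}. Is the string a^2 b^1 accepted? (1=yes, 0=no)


Language requires equal numbers of a's and b's
PDA pushes for each 'a', pops for each 'b'
Number of a's = 2
Number of b's = 1
2 != 1 -> Reject

0


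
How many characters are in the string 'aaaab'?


String: 'aaaab'
Counting characters:
  'a' appears 4 time(s)
  'b' appears 1 time(s)
Total length = 4 + 1 = 5

5


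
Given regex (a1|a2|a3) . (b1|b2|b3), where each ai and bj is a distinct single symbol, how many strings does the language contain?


First group: 3 alternatives
Second group: 3 alternatives
Concatenation: each choice from group 1 pairs with each from group 2
Total = 3 x 3 = 9

9


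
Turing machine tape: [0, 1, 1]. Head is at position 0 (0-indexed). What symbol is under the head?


Tape: [0, 1, 1]
Positions: 0 1 2
Values:    0 1 1
Head at position 0
tape[0] = 0

0


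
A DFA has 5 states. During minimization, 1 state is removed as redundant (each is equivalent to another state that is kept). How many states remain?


Original DFA: 5 states
Redundant states removed: 1
Minimized states = original - removed
= 5 - 1
= 4

4


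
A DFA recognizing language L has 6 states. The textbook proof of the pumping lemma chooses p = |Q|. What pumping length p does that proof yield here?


Pumping lemma for regular languages (standard proof):
Take p = |Q|, the number of DFA states.
Any string of length >= |Q| passes through |Q|+1 states while reading its first |Q| symbols,
so by pigeonhole some state repeats, giving the loop that can be pumped.
Here |Q| = 6
Therefore the proof uses p = 6

6


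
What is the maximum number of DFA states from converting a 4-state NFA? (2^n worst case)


NFA has 4 states
Subset construction: each DFA state = subset of NFA states
Maximum subsets = 2^4
2^4 = 16

16


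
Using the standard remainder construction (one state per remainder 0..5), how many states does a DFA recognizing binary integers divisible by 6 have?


Divisibility by 6 is tracked via the remainder mod 6: 0, 1, ..., 5
The construction assigns one state to each remainder
Number of remainders = 6

6


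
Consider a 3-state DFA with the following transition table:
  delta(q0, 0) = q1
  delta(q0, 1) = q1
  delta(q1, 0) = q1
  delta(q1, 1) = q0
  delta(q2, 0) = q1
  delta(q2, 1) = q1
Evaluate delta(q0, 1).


Looking up transition function:
delta(q0, 1) in the table
Row: q0, Column: 1
Result: q1

q1


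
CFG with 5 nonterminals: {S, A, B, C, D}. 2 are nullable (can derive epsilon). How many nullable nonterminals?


Nonterminals: {S, A, B, C, D}
A nonterminal is nullable if it can derive epsilon
Counting nullable nonterminals: 2
Total nullable = 2

2


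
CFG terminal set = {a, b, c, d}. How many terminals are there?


Terminal symbols: a, b, c, d
Counting each: a (#1), b (#2), c (#3), d (#4)
Total = 4

4


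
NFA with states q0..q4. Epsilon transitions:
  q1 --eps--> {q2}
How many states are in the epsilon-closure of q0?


Starting from q0
Initialize closure = {q0}
q0 has no outgoing epsilon transitions -> nothing to add
Final closure: {q0}
Size = 1

1


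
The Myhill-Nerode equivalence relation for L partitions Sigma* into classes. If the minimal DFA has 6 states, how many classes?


Myhill-Nerode theorem:
Number of equivalence classes = number of states in minimal DFA
Minimal DFA states = 6
Therefore equivalence classes = 6

6


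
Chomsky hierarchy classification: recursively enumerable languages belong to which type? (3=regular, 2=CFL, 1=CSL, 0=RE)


Chomsky hierarchy levels:
  Type 3: Regular (DFA/NFA/regex)
  Type 2: Context-free (PDA)
  Type 1: Context-sensitive
  Type 0: Recursively enumerable (TM)
'recursively enumerable' corresponds to Type 0

0


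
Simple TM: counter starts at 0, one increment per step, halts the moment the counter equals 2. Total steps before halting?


Counter starts at 0. Counting sequence:
  Step 1: counter = 1
  Step 2: counter = 2
Counter reached 2 -> halt
Total steps = 2

2


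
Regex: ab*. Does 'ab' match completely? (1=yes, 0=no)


Pattern: ab*
String: 'ab'
Pattern requires: exactly one 'a' followed by zero or more 'b's
First char is 'a' -> OK
Rest 'b': all b's? Yes
Result: 1

1


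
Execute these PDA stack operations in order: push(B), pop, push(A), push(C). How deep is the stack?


Tracing stack operations:
  push(B) -> stack = [B], depth=1
  pop -> removed B, stack = [], depth=0
  push(A) -> stack = [A], depth=1
  push(C) -> stack = [A,C], depth=2
Final depth = 2

2


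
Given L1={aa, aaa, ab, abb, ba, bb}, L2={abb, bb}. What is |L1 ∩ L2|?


L1 = {aa, aaa, ab, abb, ba, bb}
L2 = {abb, bb}
Checking each string in L1 against L2:
  'aa': in L2? No
  'aaa': in L2? No
  'ab': in L2? No
  'abb': in L2? Yes
  'ba': in L2? No
  'bb': in L2? Yes
Intersection = {abb, bb}
|L1 ∩ L2| = 2

2


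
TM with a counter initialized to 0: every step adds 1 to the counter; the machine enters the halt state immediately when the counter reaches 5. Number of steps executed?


Counter starts at 0. Counting sequence:
  Step 1: counter = 1
  Step 2: counter = 2
  Step 3: counter = 3
  Step 4: counter = 4
  Step 5: counter = 5
Counter reached 5 -> halt
Total steps = 5

5


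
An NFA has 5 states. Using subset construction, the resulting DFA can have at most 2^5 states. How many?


NFA has 5 states
Subset construction: each DFA state = subset of NFA states
Maximum subsets = 2^5
2^5 = 32

32


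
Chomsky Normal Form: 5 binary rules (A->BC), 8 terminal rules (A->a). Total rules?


CNF allows two rule forms:
  A -> BC (binary): 5 rules
  A -> a (terminal): 8 rules
Total = 5 + 8 = 13

13


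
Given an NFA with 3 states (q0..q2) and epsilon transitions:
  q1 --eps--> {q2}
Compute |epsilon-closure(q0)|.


Starting from q0
Initialize closure = {q0}
q0 has no outgoing epsilon transitions -> nothing to add
Final closure: {q0}
Size = 1

1


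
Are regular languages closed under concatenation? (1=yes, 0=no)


Regular languages are closed under:
- Union (DFA product construction)
- Intersection (DFA product construction)
- Complement (swap accept/reject states)
- Concatenation (NFA construction)
- Kleene star (NFA construction)
concatenation is in this list
Therefore: closed

1


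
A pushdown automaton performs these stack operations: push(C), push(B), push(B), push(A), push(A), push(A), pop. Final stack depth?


Tracing stack operations:
  push(C) -> stack = [C], depth=1
  push(B) -> stack = [C,B], depth=2
  push(B) -> stack = [C,B,B], depth=3
  push(A) -> stack = [C,B,B,A], depth=4
  push(A) -> stack = [C,B,B,A,A], depth=5
  push(A) -> stack = [C,B,B,A,A,A], depth=6
  pop -> removed A, stack = [C,B,B,A,A], depth=5
Final depth = 5

5


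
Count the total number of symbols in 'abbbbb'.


String: 'abbbbb'
Counting characters:
  'a' appears 1 time(s)
  'b' appears 5 time(s)
Total length = 1 + 5 = 6

6


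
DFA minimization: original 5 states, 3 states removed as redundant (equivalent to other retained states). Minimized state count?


Original DFA: 5 states
Redundant states removed: 3
Minimized states = original - removed
= 5 - 3
= 2

2


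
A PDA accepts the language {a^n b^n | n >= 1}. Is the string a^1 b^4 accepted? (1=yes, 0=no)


Language requires equal numbers of a's and b's
PDA pushes for each 'a', pops for each 'b'
Number of a's = 1
Number of b's = 4
1 != 4 -> Reject

0


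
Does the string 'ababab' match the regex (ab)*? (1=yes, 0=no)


Pattern: (ab)*
String: 'ababab'
Pattern requires: zero or more repetitions of 'ab'
Pairs: ['ab', 'ab', 'ab']
All pairs are 'ab'? Yes
Result: 1

1


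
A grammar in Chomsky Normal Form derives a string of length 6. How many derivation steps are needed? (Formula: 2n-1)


Chomsky Normal Form derivation:
String length n = 6
Each step either:
  - Splits a nonterminal into two (n-1 such steps)
  - Converts a nonterminal to terminal (n such steps)
Total = (n-1) + n = 2n - 1
= 2(6) - 1
= 12 - 1
= 11

11


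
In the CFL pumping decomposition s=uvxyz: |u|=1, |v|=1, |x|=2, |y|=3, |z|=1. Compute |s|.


|s| = |u| + |v| + |x| + |y| + |z|
= 1 + 1 + 2 + 3 + 1
= 2 + 2 + 4
= 4 + 4
= 8

8


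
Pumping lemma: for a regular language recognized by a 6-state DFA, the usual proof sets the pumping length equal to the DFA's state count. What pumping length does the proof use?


Pumping lemma for regular languages (standard proof):
Take p = |Q|, the number of DFA states.
Any string of length >= |Q| passes through |Q|+1 states while reading its first |Q| symbols,
so by pigeonhole some state repeats, giving the loop that can be pumped.
Here |Q| = 6
Therefore the proof uses p = 6

6


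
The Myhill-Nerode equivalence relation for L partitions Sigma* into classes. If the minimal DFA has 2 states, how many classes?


Myhill-Nerode theorem:
Number of equivalence classes = number of states in minimal DFA
Minimal DFA states = 2
Therefore equivalence classes = 2

2


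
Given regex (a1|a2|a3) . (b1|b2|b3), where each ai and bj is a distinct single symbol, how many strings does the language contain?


First group: 3 alternatives
Second group: 3 alternatives
Concatenation: each choice from group 1 pairs with each from group 2
Total = 3 x 3 = 9

9


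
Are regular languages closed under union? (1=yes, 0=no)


Regular languages are closed under all standard operations:
- Union: Yes (product construction)
- Intersection: Yes (product construction)
- Complement: Yes (swap accept/reject)
- Concatenation: Yes (NFA construction)
Operation: union -> Closed

1


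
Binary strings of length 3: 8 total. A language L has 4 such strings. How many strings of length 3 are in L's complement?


Alphabet: {0,1}
String length: 3
Total strings of length 3 = 2^3 = 8
Strings in L = 4
Complement = total - |L|
= 8 - 4
= 4

4


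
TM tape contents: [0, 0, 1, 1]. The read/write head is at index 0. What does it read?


Tape: [0, 0, 1, 1]
Positions: 0 1 2 3
Values:    0 0 1 1
Head at position 0
tape[0] = 0

0


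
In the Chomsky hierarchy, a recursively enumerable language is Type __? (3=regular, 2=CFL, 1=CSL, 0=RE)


Chomsky hierarchy levels:
  Type 3: Regular (DFA/NFA/regex)
  Type 2: Context-free (PDA)
  Type 1: Context-sensitive
  Type 0: Recursively enumerable (TM)
'recursively enumerable' corresponds to Type 0

0


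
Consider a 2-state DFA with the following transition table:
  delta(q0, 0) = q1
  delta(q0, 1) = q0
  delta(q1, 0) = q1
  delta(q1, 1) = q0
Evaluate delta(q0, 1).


Looking up transition function:
delta(q0, 1) in the table
Row: q0, Column: 1
Result: q0

q0


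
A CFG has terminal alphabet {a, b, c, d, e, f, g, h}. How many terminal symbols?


Terminal symbols: a, b, c, d, e, f, g, h
Counting each: a (#1), b (#2), c (#3), d (#4), e (#5), f (#6), g (#7), h (#8)
Total = 8

8


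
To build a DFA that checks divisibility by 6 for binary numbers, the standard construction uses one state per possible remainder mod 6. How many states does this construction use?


Divisibility by 6 is tracked via the remainder mod 6: 0, 1, ..., 5
The construction assigns one state to each remainder
Number of remainders = 6

6


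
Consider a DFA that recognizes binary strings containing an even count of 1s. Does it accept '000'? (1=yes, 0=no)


DFA has 2 states: q_even (start, accept=yes) and q_odd
Processing string '000' character by character:
  Position 0: read '0', 1-count=0 -> q_even (no change)
  Position 1: read '0', 1-count=0 -> q_even (no change)
  Position 2: read '0', 1-count=0 -> q_even (no change)
Final state: q_even, total 1s = 0 (even); the DFA requires an even count -> accept

1


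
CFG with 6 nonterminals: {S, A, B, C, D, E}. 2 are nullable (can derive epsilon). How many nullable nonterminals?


Nonterminals: {S, A, B, C, D, E}
A nonterminal is nullable if it can derive epsilon
Counting nullable nonterminals: 2
Total nullable = 2

2


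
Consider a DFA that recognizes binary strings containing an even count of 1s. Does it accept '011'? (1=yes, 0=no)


DFA has 2 states: q_even (start, accept=yes) and q_odd
Processing string '011' character by character:
  Position 0: read '0', 1-count=0 -> q_even (no change)
  Position 1: read '1', 1-count=1 -> q_odd
  Position 2: read '1', 1-count=2 -> q_even
Final state: q_even, total 1s = 2 (even); the DFA requires an even count -> accept

1


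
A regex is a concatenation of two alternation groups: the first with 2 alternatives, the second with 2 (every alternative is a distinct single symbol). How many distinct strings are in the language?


First group: 2 alternatives
Second group: 2 alternatives
Concatenation: each choice from group 1 pairs with each from group 2
Total = 2 x 2 = 4

4


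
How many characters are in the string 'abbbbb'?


String: 'abbbbb'
Counting characters:
  'a' appears 1 time(s)
  'b' appears 5 time(s)
Total length = 1 + 5 = 6

6


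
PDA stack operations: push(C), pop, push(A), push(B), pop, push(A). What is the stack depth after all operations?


Tracing stack operations:
  push(C) -> stack = [C], depth=1
  pop -> removed C, stack = [], depth=0
  push(A) -> stack = [A], depth=1
  push(B) -> stack = [A,B], depth=2
  pop -> removed B, stack = [A], depth=1
  push(A) -> stack = [A,A], depth=2
Final depth = 2

2


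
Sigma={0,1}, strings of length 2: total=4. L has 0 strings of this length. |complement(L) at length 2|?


Alphabet: {0,1}
String length: 2
Total strings of length 2 = 2^2 = 4
Strings in L = 0
Complement = total - |L|
= 4 - 0
= 4

4


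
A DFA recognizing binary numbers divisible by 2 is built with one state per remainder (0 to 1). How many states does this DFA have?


Divisibility by 2 is tracked via the remainder mod 2: 0, 1, ..., 1
The construction assigns one state to each remainder
Number of remainders = 2

2


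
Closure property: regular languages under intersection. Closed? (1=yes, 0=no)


Regular languages are closed under:
- Union (DFA product construction)
- Intersection (DFA product construction)
- Complement (swap accept/reject states)
- Concatenation (NFA construction)
- Kleene star (NFA construction)
intersection is in this list
Therefore: closed

1


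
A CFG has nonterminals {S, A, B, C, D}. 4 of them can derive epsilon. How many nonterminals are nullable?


Nonterminals: {S, A, B, C, D}
A nonterminal is nullable if it can derive epsilon
Counting nullable nonterminals: 4
Total nullable = 4

4


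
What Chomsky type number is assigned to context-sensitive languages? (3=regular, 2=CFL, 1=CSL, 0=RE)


Chomsky hierarchy levels:
  Type 3: Regular (DFA/NFA/regex)
  Type 2: Context-free (PDA)
  Type 1: Context-sensitive
  Type 0: Recursively enumerable (TM)
'context-sensitive' corresponds to Type 1

1


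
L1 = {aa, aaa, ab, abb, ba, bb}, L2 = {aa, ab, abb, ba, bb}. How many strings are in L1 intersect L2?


L1 = {aa, aaa, ab, abb, ba, bb}
L2 = {aa, ab, abb, ba, bb}
Checking each string in L1 against L2:
  'aa': in L2? Yes
  'aaa': in L2? No
  'ab': in L2? Yes
  'abb': in L2? Yes
  'ba': in L2? Yes
  'bb': in L2? Yes
Intersection = {aa, ab, abb, ba, bb}
|L1 ∩ L2| = 5

5


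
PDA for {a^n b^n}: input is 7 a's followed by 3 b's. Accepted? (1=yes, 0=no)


Language requires equal numbers of a's and b's
PDA pushes for each 'a', pops for each 'b'
Number of a's = 7
Number of b's = 3
7 != 3 -> Reject

0


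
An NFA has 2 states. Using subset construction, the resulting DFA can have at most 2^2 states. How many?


NFA has 2 states
Subset construction: each DFA state = subset of NFA states
Maximum subsets = 2^2
2^2 = 4

4


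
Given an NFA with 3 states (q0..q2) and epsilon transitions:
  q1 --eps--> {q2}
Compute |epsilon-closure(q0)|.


Starting from q0
Initialize closure = {q0}
q0 has no outgoing epsilon transitions -> nothing to add
Final closure: {q0}
Size = 1

1


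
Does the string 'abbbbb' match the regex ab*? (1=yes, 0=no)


Pattern: ab*
String: 'abbbbb'
Pattern requires: exactly one 'a' followed by zero or more 'b's
First char is 'a' -> OK
Rest 'bbbbb': all b's? Yes
Result: 1

1


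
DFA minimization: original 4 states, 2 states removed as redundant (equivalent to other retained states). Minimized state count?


Original DFA: 4 states
Redundant states removed: 2
Minimized states = original - removed
= 4 - 2
= 2

2


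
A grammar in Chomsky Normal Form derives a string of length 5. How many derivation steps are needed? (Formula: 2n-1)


Chomsky Normal Form derivation:
String length n = 5
Each step either:
  - Splits a nonterminal into two (n-1 such steps)
  - Converts a nonterminal to terminal (n such steps)
Total = (n-1) + n = 2n - 1
= 2(5) - 1
= 10 - 1
= 9

9


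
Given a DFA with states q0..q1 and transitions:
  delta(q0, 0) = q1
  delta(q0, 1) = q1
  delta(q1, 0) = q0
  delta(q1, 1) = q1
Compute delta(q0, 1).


Looking up transition function:
delta(q0, 1) in the table
Row: q0, Column: 1
Result: q1

q1


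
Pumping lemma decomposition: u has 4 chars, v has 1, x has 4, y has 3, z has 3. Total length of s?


|s| = |u| + |v| + |x| + |y| + |z|
= 4 + 1 + 4 + 3 + 3
= 5 + 4 + 6
= 9 + 6
= 15

15


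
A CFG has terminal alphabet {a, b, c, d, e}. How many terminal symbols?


Terminal symbols: a, b, c, d, e
Counting each: a (#1), b (#2), c (#3), d (#4), e (#5)
Total = 5

5


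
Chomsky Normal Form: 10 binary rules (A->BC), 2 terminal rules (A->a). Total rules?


CNF allows two rule forms:
  A -> BC (binary): 10 rules
  A -> a (terminal): 2 rules
Total = 10 + 2 = 12

12


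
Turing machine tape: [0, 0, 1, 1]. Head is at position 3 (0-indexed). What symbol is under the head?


Tape: [0, 0, 1, 1]
Positions: 0 1 2 3
Values:    0 0 1 1
Head at position 3
tape[3] = 1

1


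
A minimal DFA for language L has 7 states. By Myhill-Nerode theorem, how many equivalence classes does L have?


Myhill-Nerode theorem:
Number of equivalence classes = number of states in minimal DFA
Minimal DFA states = 7
Therefore equivalence classes = 7

7


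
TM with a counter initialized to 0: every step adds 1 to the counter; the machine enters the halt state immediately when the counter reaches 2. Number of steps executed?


Counter starts at 0. Counting sequence:
  Step 1: counter = 1
  Step 2: counter = 2
Counter reached 2 -> halt
Total steps = 2

2


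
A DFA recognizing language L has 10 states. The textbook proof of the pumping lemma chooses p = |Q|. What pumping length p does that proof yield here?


Pumping lemma for regular languages (standard proof):
Take p = |Q|, the number of DFA states.
Any string of length >= |Q| passes through |Q|+1 states while reading its first |Q| symbols,
so by pigeonhole some state repeats, giving the loop that can be pumped.
Here |Q| = 10
Therefore the proof uses p = 10

10


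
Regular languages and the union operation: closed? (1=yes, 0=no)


Regular languages are closed under all standard operations:
- Union: Yes (product construction)
- Intersection: Yes (product construction)
- Complement: Yes (swap accept/reject)
- Concatenation: Yes (NFA construction)
Operation: union -> Closed

1


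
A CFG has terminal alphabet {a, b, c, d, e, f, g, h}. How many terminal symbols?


Terminal symbols: a, b, c, d, e, f, g, h
Counting each: a (#1), b (#2), c (#3), d (#4), e (#5), f (#6), g (#7), h (#8)
Total = 8

8


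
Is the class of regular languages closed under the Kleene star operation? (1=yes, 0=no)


Regular languages are closed under:
- Union (DFA product construction)
- Intersection (DFA product construction)
- Complement (swap accept/reject states)
- Concatenation (NFA construction)
- Kleene star (NFA construction)
Kleene star is in this list
Therefore: closed

1


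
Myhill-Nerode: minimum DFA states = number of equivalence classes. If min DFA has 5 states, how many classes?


Myhill-Nerode theorem:
Number of equivalence classes = number of states in minimal DFA
Minimal DFA states = 5
Therefore equivalence classes = 5

5


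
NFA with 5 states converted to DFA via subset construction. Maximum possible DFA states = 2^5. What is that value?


NFA has 5 states
Subset construction: each DFA state = subset of NFA states
Maximum subsets = 2^5
2^5 = 32

32


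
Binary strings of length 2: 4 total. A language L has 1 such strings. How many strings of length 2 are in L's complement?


Alphabet: {0,1}
String length: 2
Total strings of length 2 = 2^2 = 4
Strings in L = 1
Complement = total - |L|
= 4 - 1
= 3

3


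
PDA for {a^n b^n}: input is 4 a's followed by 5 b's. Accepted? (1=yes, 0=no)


Language requires equal numbers of a's and b's
PDA pushes for each 'a', pops for each 'b'
Number of a's = 4
Number of b's = 5
4 != 5 -> Reject

0


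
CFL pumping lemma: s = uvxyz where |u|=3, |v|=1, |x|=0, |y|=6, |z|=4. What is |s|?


|s| = |u| + |v| + |x| + |y| + |z|
= 3 + 1 + 0 + 6 + 4
= 4 + 0 + 10
= 4 + 10
= 14

14


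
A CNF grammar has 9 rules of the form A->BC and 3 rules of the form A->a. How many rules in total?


CNF allows two rule forms:
  A -> BC (binary): 9 rules
  A -> a (terminal): 3 rules
Total = 9 + 3 = 12

12


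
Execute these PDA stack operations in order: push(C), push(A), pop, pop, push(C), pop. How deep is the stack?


Tracing stack operations:
  push(C) -> stack = [C], depth=1
  push(A) -> stack = [C,A], depth=2
  pop -> removed A, stack = [C], depth=1
  pop -> removed C, stack = [], depth=0
  push(C) -> stack = [C], depth=1
  pop -> removed C, stack = [], depth=0
Final depth = 0

0


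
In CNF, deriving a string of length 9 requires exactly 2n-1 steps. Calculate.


Chomsky Normal Form derivation:
String length n = 9
Each step either:
  - Splits a nonterminal into two (n-1 such steps)
  - Converts a nonterminal to terminal (n such steps)
Total = (n-1) + n = 2n - 1
= 2(9) - 1
= 18 - 1
= 17

17


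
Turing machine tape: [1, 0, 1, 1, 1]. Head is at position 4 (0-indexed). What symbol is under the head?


Tape: [1, 0, 1, 1, 1]
Positions: 0 1 2 3 4
Values:    1 0 1 1 1
Head at position 4
tape[4] = 1

1


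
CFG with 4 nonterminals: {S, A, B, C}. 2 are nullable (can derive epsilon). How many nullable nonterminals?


Nonterminals: {S, A, B, C}
A nonterminal is nullable if it can derive epsilon
Counting nullable nonterminals: 2
Total nullable = 2

2


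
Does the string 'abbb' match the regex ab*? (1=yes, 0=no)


Pattern: ab*
String: 'abbb'
Pattern requires: exactly one 'a' followed by zero or more 'b's
First char is 'a' -> OK
Rest 'bbb': all b's? Yes
Result: 1

1


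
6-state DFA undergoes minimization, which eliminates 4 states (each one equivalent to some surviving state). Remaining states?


Original DFA: 6 states
Redundant states removed: 4
Minimized states = original - removed
= 6 - 4
= 2

2


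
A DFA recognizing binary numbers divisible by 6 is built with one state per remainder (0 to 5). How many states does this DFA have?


Divisibility by 6 is tracked via the remainder mod 6: 0, 1, ..., 5
The construction assigns one state to each remainder
Number of remainders = 6

6


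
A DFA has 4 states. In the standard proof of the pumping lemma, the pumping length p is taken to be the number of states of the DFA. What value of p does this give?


Pumping lemma for regular languages (standard proof):
Take p = |Q|, the number of DFA states.
Any string of length >= |Q| passes through |Q|+1 states while reading its first |Q| symbols,
so by pigeonhole some state repeats, giving the loop that can be pumped.
Here |Q| = 4
Therefore the proof uses p = 4

4
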